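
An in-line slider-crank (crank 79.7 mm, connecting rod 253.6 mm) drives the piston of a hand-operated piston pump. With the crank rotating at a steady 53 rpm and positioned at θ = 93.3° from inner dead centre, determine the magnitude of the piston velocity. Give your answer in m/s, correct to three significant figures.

ω = 2π·53/60 = 5.55 rad/s
For an in-line slider-crank, x = r cosθ + √(L² − r² sin²θ), so v = −rω sinθ·[1 + r cosθ/√(L² − r² sin²θ)].
With r = 0.0797 m, L = 0.2536 m, θ = 93.3°: √(L² − r² sin²θ) = 0.24079 m.
v = −0.0797·5.55·0.99834·[1 + 0.0797·-0.05756/0.24079] = -0.4332 m/s.
|v| = 0.4332 m/s.

0.433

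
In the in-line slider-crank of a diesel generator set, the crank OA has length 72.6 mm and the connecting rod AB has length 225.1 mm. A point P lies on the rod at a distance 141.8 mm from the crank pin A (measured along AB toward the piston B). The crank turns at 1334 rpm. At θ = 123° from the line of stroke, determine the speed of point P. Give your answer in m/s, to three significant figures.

ω = 139.7 rad/s.  Crank-pin speed |V_A| = rω = 10.142 m/s, perpendicular to OA.
Rod angle: sinφ = −(r/L) sinθ ⇒ φ = -15.693°; ω_rod = −rω cosθ/√(L²−r²sin²θ) = +25.489 rad/s.
V_P = V_A + ω_rod × AP, with AP = 0.1418 m along the rod.
Components: V_Px = −rω sinθ − a·ω_rod·sinφ = -7.5281 m/s;  V_Py = rω cosθ + a·ω_rod·cosφ = -2.0441 m/s.
|V_P| = √(V_Px² + V_Py²) = 7.8007 m/s.

7.80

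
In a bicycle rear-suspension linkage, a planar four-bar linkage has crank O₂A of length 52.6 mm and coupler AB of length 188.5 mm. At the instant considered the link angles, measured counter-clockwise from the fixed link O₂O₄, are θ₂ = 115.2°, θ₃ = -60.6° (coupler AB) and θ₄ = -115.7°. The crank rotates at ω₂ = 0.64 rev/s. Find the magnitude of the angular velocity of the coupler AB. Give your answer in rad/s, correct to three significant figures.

ω₂ = 4.021 rad/s (from 0.64 rev/s).
Differentiating the loop-closure r₂e^{iθ₂}+r₃e^{iθ₃}=r₁+r₄e^{iθ₄} gives r₂ω₂e^{iθ₂}+r₃ω₃e^{iθ₃}=r₄ω₄e^{iθ₄}.
Eliminating the other unknown: ω₃ = r₂ω₂ sin(θ₄−θ₂) / [r₃ sin(θ₃−θ₄)].
Numerator sine = +0.77605; denominator sine = +0.82015.
Result = 0.0526·4.021·(+0.77605) / (0.1885·(+0.82015)) = +1.0618 rad/s; magnitude 1.0618 rad/s.

1.06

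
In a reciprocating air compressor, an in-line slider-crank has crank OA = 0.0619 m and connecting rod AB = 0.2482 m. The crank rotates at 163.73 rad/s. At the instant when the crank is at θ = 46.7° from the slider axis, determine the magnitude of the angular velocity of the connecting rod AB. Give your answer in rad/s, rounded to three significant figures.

28.5

ω = 163.7 rad/s
The rod makes angle φ with the slider axis where L sinφ = r sinθ; differentiating, L cosφ·φ̇ = r ω cosθ.
L cosφ = √(L² − r² sin²θ) = 0.24408 m.
|ω_rod| = r ω |cosθ| / √(L² − r² sin²θ) = 0.0619·163.7·0.68582/0.24408 = 28.477 rad/s.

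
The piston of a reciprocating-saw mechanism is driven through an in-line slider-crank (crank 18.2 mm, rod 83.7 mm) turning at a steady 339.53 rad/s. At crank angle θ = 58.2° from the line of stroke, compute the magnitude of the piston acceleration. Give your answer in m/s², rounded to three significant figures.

ω = 339.5 rad/s
x(θ) = r cosθ + √(L² − r² sin²θ); with ω constant, a = ω²·d²x/dθ².
d²x/dθ² = −r cosθ − r²(cos2θ)/√u − r⁴ sin²2θ/(4u^{3/2}),  u = L² − r² sin²θ = 0.00676643 m².
Substituting r = 0.0182 m, L = 0.0837 m, θ = 58.2°: d²x/dθ² = -0.0078397 m.
a = ω²·d²x/dθ² = (339.5)²·(-0.0078397) = -903.76 m/s²;  |a| = 903.76 m/s².

904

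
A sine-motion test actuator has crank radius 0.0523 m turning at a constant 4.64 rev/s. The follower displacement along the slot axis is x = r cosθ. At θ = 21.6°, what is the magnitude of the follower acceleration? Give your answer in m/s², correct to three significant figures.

ω = 29.15 rad/s (from 4.64 rev/s).
x = r cosθ ⇒ ẍ = −rω² cosθ (ω constant).
|a| = rω²|cosθ| = 0.0523·(29.15)²·|cos 21.6°| = 41.331 m/s².

41.3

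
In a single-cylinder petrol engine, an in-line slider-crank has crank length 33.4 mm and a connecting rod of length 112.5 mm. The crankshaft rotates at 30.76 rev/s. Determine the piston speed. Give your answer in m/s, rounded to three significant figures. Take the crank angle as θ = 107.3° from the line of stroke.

ω = 2π·30.8 = 193.3 rad/s
For an in-line slider-crank, x = r cosθ + √(L² − r² sin²θ), so v = −rω sinθ·[1 + r cosθ/√(L² − r² sin²θ)].
With r = 0.0334 m, L = 0.1125 m, θ = 107.3°: √(L² − r² sin²θ) = 0.10789 m.
v = −0.0334·193.3·0.95476·[1 + 0.0334·-0.29737/0.10789] = -5.5958 m/s.
|v| = 5.5958 m/s.

5.60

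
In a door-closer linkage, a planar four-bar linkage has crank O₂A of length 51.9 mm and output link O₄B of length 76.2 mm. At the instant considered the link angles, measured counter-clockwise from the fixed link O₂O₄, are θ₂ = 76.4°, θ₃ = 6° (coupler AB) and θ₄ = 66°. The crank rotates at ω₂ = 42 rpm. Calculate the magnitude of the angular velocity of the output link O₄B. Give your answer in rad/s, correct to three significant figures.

ω₂ = 4.398 rad/s (from 42 rpm).
Differentiating the loop-closure r₂e^{iθ₂}+r₃e^{iθ₃}=r₁+r₄e^{iθ₄} gives r₂ω₂e^{iθ₂}+r₃ω₃e^{iθ₃}=r₄ω₄e^{iθ₄}.
Eliminating the other unknown: ω₄ = r₂ω₂ sin(θ₂−θ₃) / [r₄ sin(θ₄−θ₃)].
Numerator sine = +0.94206; denominator sine = +0.86603.
Result = 0.0519·4.398·(+0.94206) / (0.0762·(+0.86603)) = +3.2586 rad/s; magnitude 3.2586 rad/s.

3.26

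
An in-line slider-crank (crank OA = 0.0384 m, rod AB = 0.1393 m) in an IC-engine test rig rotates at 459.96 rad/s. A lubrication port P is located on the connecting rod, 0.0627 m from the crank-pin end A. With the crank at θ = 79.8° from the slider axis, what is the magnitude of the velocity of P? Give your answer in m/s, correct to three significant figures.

ω = 460 rad/s.  Crank-pin speed |V_A| = rω = 17.662 m/s, perpendicular to OA.
Rod angle: sinφ = −(r/L) sinθ ⇒ φ = -15.742°; ω_rod = −rω cosθ/√(L²−r²sin²θ) = -23.328 rad/s.
V_P = V_A + ω_rod × AP, with AP = 0.0627 m along the rod.
Components: V_Px = −rω sinθ − a·ω_rod·sinφ = -17.78 m/s;  V_Py = rω cosθ + a·ω_rod·cosφ = +1.7199 m/s.
|V_P| = √(V_Px² + V_Py²) = 17.863 m/s.

17.9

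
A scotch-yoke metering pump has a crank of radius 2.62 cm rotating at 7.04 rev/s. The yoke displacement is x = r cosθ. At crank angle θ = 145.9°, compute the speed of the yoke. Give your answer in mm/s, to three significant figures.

650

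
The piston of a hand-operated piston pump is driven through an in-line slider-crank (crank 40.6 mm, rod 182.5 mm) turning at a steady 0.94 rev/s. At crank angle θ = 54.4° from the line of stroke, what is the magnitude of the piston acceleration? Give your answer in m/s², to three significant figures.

0.725

ω = 2π·0.94 = 5.906 rad/s
x(θ) = r cosθ + √(L² − r² sin²θ); with ω constant, a = ω²·d²x/dθ².
d²x/dθ² = −r cosθ − r²(cos2θ)/√u − r⁴ sin²2θ/(4u^{3/2}),  u = L² − r² sin²θ = 0.0322165 m².
Substituting r = 0.0406 m, L = 0.1825 m, θ = 54.4°: d²x/dθ² = -0.02078 m.
a = ω²·d²x/dθ² = (5.906)²·(-0.02078) = -0.72487 m/s²;  |a| = 0.72487 m/s².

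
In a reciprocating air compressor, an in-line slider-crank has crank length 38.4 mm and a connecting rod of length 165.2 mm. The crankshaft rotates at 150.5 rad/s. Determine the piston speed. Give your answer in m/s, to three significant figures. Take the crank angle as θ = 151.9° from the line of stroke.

2.16

ω = 150.5 rad/s
For an in-line slider-crank, x = r cosθ + √(L² − r² sin²θ), so v = −rω sinθ·[1 + r cosθ/√(L² − r² sin²θ)].
With r = 0.0384 m, L = 0.1652 m, θ = 151.9°: √(L² − r² sin²θ) = 0.16421 m.
v = −0.0384·150.5·0.47101·[1 + 0.0384·-0.88213/0.16421] = -2.1605 m/s.
|v| = 2.1605 m/s.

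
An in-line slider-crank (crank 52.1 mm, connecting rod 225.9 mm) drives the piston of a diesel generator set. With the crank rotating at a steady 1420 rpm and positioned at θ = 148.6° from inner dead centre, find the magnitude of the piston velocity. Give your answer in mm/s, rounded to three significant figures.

3240

ω = 2π·1420/60 = 148.7 rad/s
For an in-line slider-crank, x = r cosθ + √(L² − r² sin²θ), so v = −rω sinθ·[1 + r cosθ/√(L² − r² sin²θ)].
With r = 0.0521 m, L = 0.2259 m, θ = 148.6°: √(L² − r² sin²θ) = 0.22426 m.
v = −0.0521·148.7·0.52101·[1 + 0.0521·-0.85355/0.22426] = -3.2361 m/s.
|v| = 3.2361 m/s = 3236.1 mm/s.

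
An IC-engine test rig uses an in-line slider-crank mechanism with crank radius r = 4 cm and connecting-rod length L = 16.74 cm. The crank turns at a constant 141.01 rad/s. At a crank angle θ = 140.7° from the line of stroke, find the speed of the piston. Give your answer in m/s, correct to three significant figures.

2.90

ω = 141 rad/s
For an in-line slider-crank, x = r cosθ + √(L² − r² sin²θ), so v = −rω sinθ·[1 + r cosθ/√(L² − r² sin²θ)].
With r = 0.04 m, L = 0.1674 m, θ = 140.7°: √(L² − r² sin²θ) = 0.16547 m.
v = −0.04·141·0.63338·[1 + 0.04·-0.77384/0.16547] = -2.9042 m/s.
|v| = 2.9042 m/s.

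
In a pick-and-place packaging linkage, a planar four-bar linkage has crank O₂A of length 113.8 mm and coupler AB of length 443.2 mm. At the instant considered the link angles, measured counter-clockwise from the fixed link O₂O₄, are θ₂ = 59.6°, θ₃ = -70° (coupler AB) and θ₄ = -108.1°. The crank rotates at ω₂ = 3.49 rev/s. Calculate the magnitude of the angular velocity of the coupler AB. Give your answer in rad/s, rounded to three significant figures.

1.94

ω₂ = 21.93 rad/s (from 3.49 rev/s).
Differentiating the loop-closure r₂e^{iθ₂}+r₃e^{iθ₃}=r₁+r₄e^{iθ₄} gives r₂ω₂e^{iθ₂}+r₃ω₃e^{iθ₃}=r₄ω₄e^{iθ₄}.
Eliminating the other unknown: ω₃ = r₂ω₂ sin(θ₄−θ₂) / [r₃ sin(θ₃−θ₄)].
Numerator sine = -0.21303; denominator sine = +0.61704.
Result = 0.1138·21.93·(-0.21303) / (0.4432·(+0.61704)) = -1.9439 rad/s; magnitude 1.9439 rad/s.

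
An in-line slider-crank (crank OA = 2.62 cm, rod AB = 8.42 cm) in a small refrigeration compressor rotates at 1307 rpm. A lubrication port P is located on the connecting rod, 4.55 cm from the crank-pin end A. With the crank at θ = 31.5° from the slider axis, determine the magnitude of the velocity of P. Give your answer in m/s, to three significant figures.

ω = 136.9 rad/s.  Crank-pin speed |V_A| = rω = 3.586 m/s, perpendicular to OA.
Rod angle: sinφ = −(r/L) sinθ ⇒ φ = -9.357°; ω_rod = −rω cosθ/√(L²−r²sin²θ) = -36.802 rad/s.
V_P = V_A + ω_rod × AP, with AP = 0.0455 m along the rod.
Components: V_Px = −rω sinθ − a·ω_rod·sinφ = -2.1459 m/s;  V_Py = rω cosθ + a·ω_rod·cosφ = +1.4053 m/s.
|V_P| = √(V_Px² + V_Py²) = 2.5651 m/s.

2.57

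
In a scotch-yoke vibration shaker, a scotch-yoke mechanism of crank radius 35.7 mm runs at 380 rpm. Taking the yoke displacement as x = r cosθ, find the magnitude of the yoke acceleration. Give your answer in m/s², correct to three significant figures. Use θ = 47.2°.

38.4

ω = 39.79 rad/s (from 380 rpm).
x = r cosθ ⇒ ẍ = −rω² cosθ (ω constant).
|a| = rω²|cosθ| = 0.0357·(39.79)²·|cos 47.2°| = 38.41 m/s².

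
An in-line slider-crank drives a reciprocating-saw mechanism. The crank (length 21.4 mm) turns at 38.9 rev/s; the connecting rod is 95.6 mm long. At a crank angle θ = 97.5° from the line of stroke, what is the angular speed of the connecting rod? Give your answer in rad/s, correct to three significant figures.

ω = 244.4 rad/s (converted from 38.9 rev/s).
The rod makes angle φ with the slider axis where L sinφ = r sinθ; differentiating, L cosφ·φ̇ = r ω cosθ.
L cosφ = √(L² − r² sin²θ) = 0.093216 m.
|ω_rod| = r ω |cosθ| / √(L² − r² sin²θ) = 0.0214·244.4·0.13053/0.093216 = 7.324 rad/s.

7.32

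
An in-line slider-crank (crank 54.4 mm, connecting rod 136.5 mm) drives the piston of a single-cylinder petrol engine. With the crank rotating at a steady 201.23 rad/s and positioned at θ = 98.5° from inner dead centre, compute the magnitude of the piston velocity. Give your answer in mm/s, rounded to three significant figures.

10100

ω = 201.2 rad/s
For an in-line slider-crank, x = r cosθ + √(L² − r² sin²θ), so v = −rω sinθ·[1 + r cosθ/√(L² − r² sin²θ)].
With r = 0.0544 m, L = 0.1365 m, θ = 98.5°: √(L² − r² sin²θ) = 0.12545 m.
v = −0.0544·201.2·0.98902·[1 + 0.0544·-0.14781/0.12545] = -10.133 m/s.
|v| = 10.133 m/s = 10133 mm/s.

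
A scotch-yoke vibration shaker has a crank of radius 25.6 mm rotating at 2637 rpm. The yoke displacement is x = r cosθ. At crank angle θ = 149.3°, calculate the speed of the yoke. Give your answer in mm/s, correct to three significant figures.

3610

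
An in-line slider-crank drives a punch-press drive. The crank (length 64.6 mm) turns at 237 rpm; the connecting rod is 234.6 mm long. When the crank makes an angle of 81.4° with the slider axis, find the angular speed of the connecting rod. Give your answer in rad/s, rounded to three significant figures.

1.06

ω = 24.82 rad/s (converted from 237 rpm).
The rod makes angle φ with the slider axis where L sinφ = r sinθ; differentiating, L cosφ·φ̇ = r ω cosθ.
L cosφ = √(L² − r² sin²θ) = 0.22574 m.
|ω_rod| = r ω |cosθ| / √(L² − r² sin²θ) = 0.0646·24.82·0.14954/0.22574 = 1.0621 rad/s.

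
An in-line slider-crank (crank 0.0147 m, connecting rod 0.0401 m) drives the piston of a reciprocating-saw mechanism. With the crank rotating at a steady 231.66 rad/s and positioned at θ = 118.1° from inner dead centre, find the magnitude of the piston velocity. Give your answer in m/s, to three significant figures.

2.46

ω = 231.7 rad/s
For an in-line slider-crank, x = r cosθ + √(L² − r² sin²θ), so v = −rω sinθ·[1 + r cosθ/√(L² − r² sin²θ)].
With r = 0.0147 m, L = 0.0401 m, θ = 118.1°: √(L² − r² sin²θ) = 0.037945 m.
v = −0.0147·231.7·0.88213·[1 + 0.0147·-0.47101/0.037945] = -2.4559 m/s.
|v| = 2.4559 m/s.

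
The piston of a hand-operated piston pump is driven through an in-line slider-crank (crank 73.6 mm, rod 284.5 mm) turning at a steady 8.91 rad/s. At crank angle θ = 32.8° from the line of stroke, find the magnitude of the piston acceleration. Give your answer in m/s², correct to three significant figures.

5.56

ω = 8.91 rad/s
x(θ) = r cosθ + √(L² − r² sin²θ); with ω constant, a = ω²·d²x/dθ².
d²x/dθ² = −r cosθ − r²(cos2θ)/√u − r⁴ sin²2θ/(4u^{3/2}),  u = L² − r² sin²θ = 0.0793507 m².
Substituting r = 0.0736 m, L = 0.2845 m, θ = 32.8°: d²x/dθ² = -0.070082 m.
a = ω²·d²x/dθ² = (8.91)²·(-0.070082) = -5.5637 m/s²;  |a| = 5.5637 m/s².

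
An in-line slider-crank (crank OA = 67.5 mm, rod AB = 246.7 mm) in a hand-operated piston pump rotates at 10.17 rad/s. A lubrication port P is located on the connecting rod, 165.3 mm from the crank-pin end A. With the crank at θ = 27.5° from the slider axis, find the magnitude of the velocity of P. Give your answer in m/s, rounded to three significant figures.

ω = 10.17 rad/s.  Crank-pin speed |V_A| = rω = 0.68648 m/s, perpendicular to OA.
Rod angle: sinφ = −(r/L) sinθ ⇒ φ = -7.258°; ω_rod = −rω cosθ/√(L²−r²sin²θ) = -2.4882 rad/s.
V_P = V_A + ω_rod × AP, with AP = 0.1653 m along the rod.
Components: V_Px = −rω sinθ − a·ω_rod·sinφ = -0.36894 m/s;  V_Py = rω cosθ + a·ω_rod·cosφ = +0.20091 m/s.
|V_P| = √(V_Px² + V_Py²) = 0.4201 m/s.

0.420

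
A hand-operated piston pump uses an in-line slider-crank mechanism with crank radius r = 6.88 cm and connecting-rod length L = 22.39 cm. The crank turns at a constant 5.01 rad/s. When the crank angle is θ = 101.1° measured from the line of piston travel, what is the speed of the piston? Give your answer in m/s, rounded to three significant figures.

ω = 5.01 rad/s
For an in-line slider-crank, x = r cosθ + √(L² − r² sin²θ), so v = −rω sinθ·[1 + r cosθ/√(L² − r² sin²θ)].
With r = 0.0688 m, L = 0.2239 m, θ = 101.1°: √(L² − r² sin²θ) = 0.21348 m.
v = −0.0688·5.01·0.98129·[1 + 0.0688·-0.19252/0.21348] = -0.31725 m/s.
|v| = 0.31725 m/s.

0.317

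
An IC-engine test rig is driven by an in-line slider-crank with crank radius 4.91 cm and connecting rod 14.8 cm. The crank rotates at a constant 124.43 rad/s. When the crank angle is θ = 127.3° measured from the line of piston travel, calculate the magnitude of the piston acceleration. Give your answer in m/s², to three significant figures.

ω = 124.4 rad/s
x(θ) = r cosθ + √(L² − r² sin²θ); with ω constant, a = ω²·d²x/dθ².
d²x/dθ² = −r cosθ − r²(cos2θ)/√u − r⁴ sin²2θ/(4u^{3/2}),  u = L² − r² sin²θ = 0.0203785 m².
Substituting r = 0.0491 m, L = 0.148 m, θ = 127.3°: d²x/dθ² = +0.033774 m.
a = ω²·d²x/dθ² = (124.4)²·(+0.033774) = +522.92 m/s²;  |a| = 522.92 m/s².

523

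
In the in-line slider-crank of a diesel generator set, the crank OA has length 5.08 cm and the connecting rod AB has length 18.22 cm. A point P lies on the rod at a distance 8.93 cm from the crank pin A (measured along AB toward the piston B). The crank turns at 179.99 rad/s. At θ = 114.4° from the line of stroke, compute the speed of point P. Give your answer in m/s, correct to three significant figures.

ω = 180 rad/s.  Crank-pin speed |V_A| = rω = 9.1435 m/s, perpendicular to OA.
Rod angle: sinφ = −(r/L) sinθ ⇒ φ = -14.709°; ω_rod = −rω cosθ/√(L²−r²sin²θ) = +21.434 rad/s.
V_P = V_A + ω_rod × AP, with AP = 0.0893 m along the rod.
Components: V_Px = −rω sinθ − a·ω_rod·sinφ = -7.8408 m/s;  V_Py = rω cosθ + a·ω_rod·cosφ = -1.9259 m/s.
|V_P| = √(V_Px² + V_Py²) = 8.0739 m/s.

8.07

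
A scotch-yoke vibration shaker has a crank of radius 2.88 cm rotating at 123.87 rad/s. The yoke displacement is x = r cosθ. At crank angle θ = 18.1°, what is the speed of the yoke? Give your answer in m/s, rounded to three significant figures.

ω = 123.9 rad/s
x = r cosθ ⇒ ẋ = −rω sinθ.
|v| = rω|sinθ| = 0.0288·123.9·|sin 18.1°| = 1.1083 m/s.

1.11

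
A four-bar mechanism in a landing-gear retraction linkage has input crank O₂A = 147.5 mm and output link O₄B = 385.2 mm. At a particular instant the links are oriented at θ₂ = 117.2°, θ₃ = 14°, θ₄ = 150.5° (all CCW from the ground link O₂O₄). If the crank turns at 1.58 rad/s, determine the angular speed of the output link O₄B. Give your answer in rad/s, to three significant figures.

0.856

ω₂ = 1.58 rad/s
Differentiating the loop-closure r₂e^{iθ₂}+r₃e^{iθ₃}=r₁+r₄e^{iθ₄} gives r₂ω₂e^{iθ₂}+r₃ω₃e^{iθ₃}=r₄ω₄e^{iθ₄}.
Eliminating the other unknown: ω₄ = r₂ω₂ sin(θ₂−θ₃) / [r₄ sin(θ₄−θ₃)].
Numerator sine = +0.97358; denominator sine = +0.68835.
Result = 0.1475·1.58·(+0.97358) / (0.3852·(+0.68835)) = +0.8557 rad/s; magnitude 0.8557 rad/s.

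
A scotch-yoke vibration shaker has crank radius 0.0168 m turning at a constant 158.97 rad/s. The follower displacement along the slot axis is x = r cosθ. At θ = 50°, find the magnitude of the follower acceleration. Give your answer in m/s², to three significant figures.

273

ω = 159 rad/s
x = r cosθ ⇒ ẍ = −rω² cosθ (ω constant).
|a| = rω²|cosθ| = 0.0168·(159)²·|cos 50°| = 272.9 m/s².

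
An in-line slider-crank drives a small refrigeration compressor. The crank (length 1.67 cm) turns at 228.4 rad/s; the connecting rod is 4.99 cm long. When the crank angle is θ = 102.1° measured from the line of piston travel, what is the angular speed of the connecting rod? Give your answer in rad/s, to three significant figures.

ω = 228.4 rad/s
The rod makes angle φ with the slider axis where L sinφ = r sinθ; differentiating, L cosφ·φ̇ = r ω cosθ.
L cosφ = √(L² − r² sin²θ) = 0.047153 m.
|ω_rod| = r ω |cosθ| / √(L² − r² sin²θ) = 0.0167·228.4·0.20962/0.047153 = 16.956 rad/s.

17.0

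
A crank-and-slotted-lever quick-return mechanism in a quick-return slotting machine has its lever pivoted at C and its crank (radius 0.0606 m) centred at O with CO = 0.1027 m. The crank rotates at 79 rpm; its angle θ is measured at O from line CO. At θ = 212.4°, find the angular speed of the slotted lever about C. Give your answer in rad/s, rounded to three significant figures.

ω = 8.273 rad/s (from 79 rpm).
Crank pin A relative to C: A = (d + r cosθ, r sinθ); lever angle φ = atan2(r sinθ, d + r cosθ).
Differentiating tanφ: φ̇ = rω(d cosθ + r)/(d² + r² + 2dr cosθ).
d² + r² + 2dr cosθ = |CA|² = 0.0037101 m²;  d cosθ + r = -0.026112 m.
|ω_lever| = |0.0606·8.273·-0.026112| / 0.0037101 = 3.5285 rad/s.

3.53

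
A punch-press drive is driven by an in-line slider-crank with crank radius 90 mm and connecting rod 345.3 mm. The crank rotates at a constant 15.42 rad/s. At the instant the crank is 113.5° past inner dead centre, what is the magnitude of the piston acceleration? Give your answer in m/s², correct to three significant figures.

ω = 15.42 rad/s
x(θ) = r cosθ + √(L² − r² sin²θ); with ω constant, a = ω²·d²x/dθ².
d²x/dθ² = −r cosθ − r²(cos2θ)/√u − r⁴ sin²2θ/(4u^{3/2}),  u = L² − r² sin²θ = 0.11242 m².
Substituting r = 0.09 m, L = 0.3453 m, θ = 113.5°: d²x/dθ² = +0.05213 m.
a = ω²·d²x/dθ² = (15.42)²·(+0.05213) = +12.395 m/s²;  |a| = 12.395 m/s².

12.4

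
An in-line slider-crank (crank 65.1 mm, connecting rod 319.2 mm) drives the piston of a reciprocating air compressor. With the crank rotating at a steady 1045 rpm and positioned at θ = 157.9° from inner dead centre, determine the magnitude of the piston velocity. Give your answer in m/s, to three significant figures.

2.17

ω = 2π·1045/60 = 109.4 rad/s
For an in-line slider-crank, x = r cosθ + √(L² − r² sin²θ), so v = −rω sinθ·[1 + r cosθ/√(L² − r² sin²θ)].
With r = 0.0651 m, L = 0.3192 m, θ = 157.9°: √(L² − r² sin²θ) = 0.31826 m.
v = −0.0651·109.4·0.37622·[1 + 0.0651·-0.92653/0.31826] = -2.1723 m/s.
|v| = 2.1723 m/s.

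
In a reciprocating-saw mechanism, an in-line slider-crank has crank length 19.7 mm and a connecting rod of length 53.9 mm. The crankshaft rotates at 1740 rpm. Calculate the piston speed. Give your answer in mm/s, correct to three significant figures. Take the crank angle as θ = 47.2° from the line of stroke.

ω = 2π·1740/60 = 182.2 rad/s
For an in-line slider-crank, x = r cosθ + √(L² − r² sin²θ), so v = −rω sinθ·[1 + r cosθ/√(L² − r² sin²θ)].
With r = 0.0197 m, L = 0.0539 m, θ = 47.2°: √(L² − r² sin²θ) = 0.051926 m.
v = −0.0197·182.2·0.73373·[1 + 0.0197·0.67944/0.051926] = -3.3127 m/s.
|v| = 3.3127 m/s = 3312.7 mm/s.

3310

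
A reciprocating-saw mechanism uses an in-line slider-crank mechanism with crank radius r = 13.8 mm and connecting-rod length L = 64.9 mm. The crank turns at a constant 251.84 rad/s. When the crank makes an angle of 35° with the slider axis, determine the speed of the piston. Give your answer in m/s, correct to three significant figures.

ω = 251.8 rad/s
For an in-line slider-crank, x = r cosθ + √(L² − r² sin²θ), so v = −rω sinθ·[1 + r cosθ/√(L² − r² sin²θ)].
With r = 0.0138 m, L = 0.0649 m, θ = 35°: √(L² − r² sin²θ) = 0.064416 m.
v = −0.0138·251.8·0.57358·[1 + 0.0138·0.81915/0.064416] = -2.3432 m/s.
|v| = 2.3432 m/s.

2.34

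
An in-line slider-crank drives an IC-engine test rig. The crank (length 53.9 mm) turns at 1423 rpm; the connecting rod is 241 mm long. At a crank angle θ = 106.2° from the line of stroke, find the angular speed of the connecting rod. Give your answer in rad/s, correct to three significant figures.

9.52

ω = 149 rad/s (converted from 1423 rpm).
The rod makes angle φ with the slider axis where L sinφ = r sinθ; differentiating, L cosφ·φ̇ = r ω cosθ.
L cosφ = √(L² − r² sin²θ) = 0.23538 m.
|ω_rod| = r ω |cosθ| / √(L² − r² sin²θ) = 0.0539·149·0.27899/0.23538 = 9.5203 rad/s.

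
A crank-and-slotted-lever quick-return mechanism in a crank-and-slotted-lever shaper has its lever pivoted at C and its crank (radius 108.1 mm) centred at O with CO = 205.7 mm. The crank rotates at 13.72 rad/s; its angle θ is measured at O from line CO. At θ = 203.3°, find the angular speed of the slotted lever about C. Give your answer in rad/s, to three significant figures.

ω = 13.72 rad/s
Crank pin A relative to C: A = (d + r cosθ, r sinθ); lever angle φ = atan2(r sinθ, d + r cosθ).
Differentiating tanφ: φ̇ = rω(d cosθ + r)/(d² + r² + 2dr cosθ).
d² + r² + 2dr cosθ = |CA|² = 0.0131526 m²;  d cosθ + r = -0.080824 m.
|ω_lever| = |0.1081·13.72·-0.080824| / 0.0131526 = 9.114 rad/s.

9.11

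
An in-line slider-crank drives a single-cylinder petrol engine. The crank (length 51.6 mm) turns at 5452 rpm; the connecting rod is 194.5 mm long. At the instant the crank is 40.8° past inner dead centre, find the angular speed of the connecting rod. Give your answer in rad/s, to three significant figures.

116

ω = 570.9 rad/s (converted from 5452 rpm).
The rod makes angle φ with the slider axis where L sinφ = r sinθ; differentiating, L cosφ·φ̇ = r ω cosθ.
L cosφ = √(L² − r² sin²θ) = 0.19156 m.
|ω_rod| = r ω |cosθ| / √(L² − r² sin²θ) = 0.0516·570.9·0.75700/0.19156 = 116.42 rad/s.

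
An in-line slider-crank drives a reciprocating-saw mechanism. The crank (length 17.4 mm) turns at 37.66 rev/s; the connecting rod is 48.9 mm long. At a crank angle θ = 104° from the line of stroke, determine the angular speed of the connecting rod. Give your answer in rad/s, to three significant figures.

21.7

ω = 236.6 rad/s (converted from 37.66 rev/s).
The rod makes angle φ with the slider axis where L sinφ = r sinθ; differentiating, L cosφ·φ̇ = r ω cosθ.
L cosφ = √(L² − r² sin²θ) = 0.045893 m.
|ω_rod| = r ω |cosθ| / √(L² − r² sin²θ) = 0.0174·236.6·0.24192/0.045893 = 21.704 rad/s.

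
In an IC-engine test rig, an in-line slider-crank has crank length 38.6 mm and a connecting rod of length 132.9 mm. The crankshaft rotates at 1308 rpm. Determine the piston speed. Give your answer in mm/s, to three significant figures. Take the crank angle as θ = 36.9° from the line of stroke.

3920

ω = 2π·1308/60 = 137 rad/s
For an in-line slider-crank, x = r cosθ + √(L² − r² sin²θ), so v = −rω sinθ·[1 + r cosθ/√(L² − r² sin²θ)].
With r = 0.0386 m, L = 0.1329 m, θ = 36.9°: √(L² − r² sin²θ) = 0.13086 m.
v = −0.0386·137·0.60042·[1 + 0.0386·0.79968/0.13086] = -3.9233 m/s.
|v| = 3.9233 m/s = 3923.3 mm/s.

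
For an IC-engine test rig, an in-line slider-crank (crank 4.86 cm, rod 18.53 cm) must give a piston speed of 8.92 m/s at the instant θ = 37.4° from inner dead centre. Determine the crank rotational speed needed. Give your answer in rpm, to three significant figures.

For an in-line slider-crank, |v_piston| = rω|sinθ|·[1 + r cosθ/√(L² − r² sin²θ)].
With r = 0.0486 m, L = 0.1853 m, θ = 37.4°: the bracketed kinematic factor |dx/dθ| = 0.035748 m.
ω = v/|dx/dθ| = 8.92/0.035748 = 249.52 rad/s.
N = 60ω/(2π) = 2382.8 rpm.

2380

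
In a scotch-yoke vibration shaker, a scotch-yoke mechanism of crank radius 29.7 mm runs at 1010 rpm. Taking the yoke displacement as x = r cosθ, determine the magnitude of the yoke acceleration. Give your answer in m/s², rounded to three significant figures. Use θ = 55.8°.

ω = 105.8 rad/s (from 1010 rpm).
x = r cosθ ⇒ ẍ = −rω² cosθ (ω constant).
|a| = rω²|cosθ| = 0.0297·(105.8)²·|cos 55.8°| = 186.75 m/s².

187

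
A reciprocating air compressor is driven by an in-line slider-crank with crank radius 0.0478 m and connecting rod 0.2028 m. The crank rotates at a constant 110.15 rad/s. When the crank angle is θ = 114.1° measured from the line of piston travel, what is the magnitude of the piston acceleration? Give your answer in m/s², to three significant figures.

ω = 110.2 rad/s
x(θ) = r cosθ + √(L² − r² sin²θ); with ω constant, a = ω²·d²x/dθ².
d²x/dθ² = −r cosθ − r²(cos2θ)/√u − r⁴ sin²2θ/(4u^{3/2}),  u = L² − r² sin²θ = 0.039224 m².
Substituting r = 0.0478 m, L = 0.2028 m, θ = 114.1°: d²x/dθ² = +0.027114 m.
a = ω²·d²x/dθ² = (110.2)²·(+0.027114) = +328.98 m/s²;  |a| = 328.98 m/s².

329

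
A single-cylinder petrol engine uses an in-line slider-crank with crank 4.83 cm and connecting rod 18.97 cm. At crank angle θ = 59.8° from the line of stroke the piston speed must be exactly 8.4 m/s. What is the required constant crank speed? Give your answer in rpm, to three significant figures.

1700

For an in-line slider-crank, |v_piston| = rω|sinθ|·[1 + r cosθ/√(L² − r² sin²θ)].
With r = 0.0483 m, L = 0.1897 m, θ = 59.8°: the bracketed kinematic factor |dx/dθ| = 0.047225 m.
ω = v/|dx/dθ| = 8.4/0.047225 = 177.87 rad/s.
N = 60ω/(2π) = 1698.5 rpm.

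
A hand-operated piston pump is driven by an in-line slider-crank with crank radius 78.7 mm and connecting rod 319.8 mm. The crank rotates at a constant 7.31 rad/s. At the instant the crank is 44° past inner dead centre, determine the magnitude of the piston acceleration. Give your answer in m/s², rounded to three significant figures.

ω = 7.31 rad/s
x(θ) = r cosθ + √(L² − r² sin²θ); with ω constant, a = ω²·d²x/dθ².
d²x/dθ² = −r cosθ − r²(cos2θ)/√u − r⁴ sin²2θ/(4u^{3/2}),  u = L² − r² sin²θ = 0.0992833 m².
Substituting r = 0.0787 m, L = 0.3198 m, θ = 44°: d²x/dθ² = -0.057604 m.
a = ω²·d²x/dθ² = (7.31)²·(-0.057604) = -3.0781 m/s²;  |a| = 3.0781 m/s².

3.08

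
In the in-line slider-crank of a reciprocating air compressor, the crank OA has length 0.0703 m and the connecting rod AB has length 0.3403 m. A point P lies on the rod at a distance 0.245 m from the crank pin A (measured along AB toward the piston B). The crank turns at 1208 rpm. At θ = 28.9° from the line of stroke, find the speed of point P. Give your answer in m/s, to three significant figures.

5.33

ω = 126.5 rad/s.  Crank-pin speed |V_A| = rω = 8.8931 m/s, perpendicular to OA.
Rod angle: sinφ = −(r/L) sinθ ⇒ φ = -5.730°; ω_rod = −rω cosθ/√(L²−r²sin²θ) = -22.993 rad/s.
V_P = V_A + ω_rod × AP, with AP = 0.245 m along the rod.
Components: V_Px = −rω sinθ − a·ω_rod·sinφ = -4.8603 m/s;  V_Py = rω cosθ + a·ω_rod·cosφ = +2.1803 m/s.
|V_P| = √(V_Px² + V_Py²) = 5.3269 m/s.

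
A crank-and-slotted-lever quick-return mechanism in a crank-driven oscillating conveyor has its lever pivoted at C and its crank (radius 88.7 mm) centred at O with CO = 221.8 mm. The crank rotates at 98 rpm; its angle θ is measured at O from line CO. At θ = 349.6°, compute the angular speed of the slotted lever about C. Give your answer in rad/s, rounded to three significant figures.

ω = 10.26 rad/s (from 98 rpm).
Crank pin A relative to C: A = (d + r cosθ, r sinθ); lever angle φ = atan2(r sinθ, d + r cosθ).
Differentiating tanφ: φ̇ = rω(d cosθ + r)/(d² + r² + 2dr cosθ).
d² + r² + 2dr cosθ = |CA|² = 0.0957638 m²;  d cosθ + r = +0.30686 m.
|ω_lever| = |0.0887·10.26·+0.30686| / 0.0957638 = 2.9168 rad/s.

2.92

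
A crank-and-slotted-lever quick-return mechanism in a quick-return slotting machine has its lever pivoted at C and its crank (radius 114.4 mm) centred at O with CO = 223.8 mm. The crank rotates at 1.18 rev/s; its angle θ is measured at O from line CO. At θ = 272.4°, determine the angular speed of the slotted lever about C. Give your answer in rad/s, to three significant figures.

ω = 7.414 rad/s (from 1.18 rev/s).
Crank pin A relative to C: A = (d + r cosθ, r sinθ); lever angle φ = atan2(r sinθ, d + r cosθ).
Differentiating tanφ: φ̇ = rω(d cosθ + r)/(d² + r² + 2dr cosθ).
d² + r² + 2dr cosθ = |CA|² = 0.0653181 m²;  d cosθ + r = +0.12377 m.
|ω_lever| = |0.1144·7.414·+0.12377| / 0.0653181 = 1.6072 rad/s.

1.61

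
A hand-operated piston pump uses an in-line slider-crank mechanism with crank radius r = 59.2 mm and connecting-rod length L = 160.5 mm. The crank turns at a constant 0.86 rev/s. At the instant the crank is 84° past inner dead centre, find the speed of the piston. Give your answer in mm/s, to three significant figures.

331

ω = 2π·0.86 = 5.404 rad/s
For an in-line slider-crank, x = r cosθ + √(L² − r² sin²θ), so v = −rω sinθ·[1 + r cosθ/√(L² − r² sin²θ)].
With r = 0.0592 m, L = 0.1605 m, θ = 84°: √(L² − r² sin²θ) = 0.14931 m.
v = −0.0592·5.404·0.99452·[1 + 0.0592·0.10453/0.14931] = -0.33132 m/s.
|v| = 0.33132 m/s = 331.32 mm/s.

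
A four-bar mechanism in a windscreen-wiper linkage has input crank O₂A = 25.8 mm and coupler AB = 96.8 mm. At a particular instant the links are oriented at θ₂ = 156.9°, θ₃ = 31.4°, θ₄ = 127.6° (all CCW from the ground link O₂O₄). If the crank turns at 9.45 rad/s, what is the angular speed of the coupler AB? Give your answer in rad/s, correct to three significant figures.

ω₂ = 9.45 rad/s
Differentiating the loop-closure r₂e^{iθ₂}+r₃e^{iθ₃}=r₁+r₄e^{iθ₄} gives r₂ω₂e^{iθ₂}+r₃ω₃e^{iθ₃}=r₄ω₄e^{iθ₄}.
Eliminating the other unknown: ω₃ = r₂ω₂ sin(θ₄−θ₂) / [r₃ sin(θ₃−θ₄)].
Numerator sine = -0.48938; denominator sine = -0.99415.
Result = 0.0258·9.45·(-0.48938) / (0.0968·(-0.99415)) = +1.2399 rad/s; magnitude 1.2399 rad/s.

1.24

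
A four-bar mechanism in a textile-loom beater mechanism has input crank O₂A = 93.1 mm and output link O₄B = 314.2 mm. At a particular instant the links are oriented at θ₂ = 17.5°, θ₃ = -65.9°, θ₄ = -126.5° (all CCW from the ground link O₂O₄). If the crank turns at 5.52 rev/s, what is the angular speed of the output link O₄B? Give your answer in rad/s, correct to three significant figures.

ω₂ = 34.68 rad/s (from 5.52 rev/s).
Differentiating the loop-closure r₂e^{iθ₂}+r₃e^{iθ₃}=r₁+r₄e^{iθ₄} gives r₂ω₂e^{iθ₂}+r₃ω₃e^{iθ₃}=r₄ω₄e^{iθ₄}.
Eliminating the other unknown: ω₄ = r₂ω₂ sin(θ₂−θ₃) / [r₄ sin(θ₄−θ₃)].
Numerator sine = +0.99337; denominator sine = -0.87121.
Result = 0.0931·34.68·(+0.99337) / (0.3142·(-0.87121)) = -11.718 rad/s; magnitude 11.718 rad/s.

11.7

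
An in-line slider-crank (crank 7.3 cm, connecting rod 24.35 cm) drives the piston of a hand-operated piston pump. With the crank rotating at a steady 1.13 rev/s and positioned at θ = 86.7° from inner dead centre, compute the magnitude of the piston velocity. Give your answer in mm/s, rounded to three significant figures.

527

ω = 2π·1.13 = 7.1 rad/s
For an in-line slider-crank, x = r cosθ + √(L² − r² sin²θ), so v = −rω sinθ·[1 + r cosθ/√(L² − r² sin²θ)].
With r = 0.073 m, L = 0.2435 m, θ = 86.7°: √(L² − r² sin²θ) = 0.23234 m.
v = −0.073·7.1·0.99834·[1 + 0.073·0.05756/0.23234] = -0.5268 m/s.
|v| = 0.5268 m/s = 526.8 mm/s.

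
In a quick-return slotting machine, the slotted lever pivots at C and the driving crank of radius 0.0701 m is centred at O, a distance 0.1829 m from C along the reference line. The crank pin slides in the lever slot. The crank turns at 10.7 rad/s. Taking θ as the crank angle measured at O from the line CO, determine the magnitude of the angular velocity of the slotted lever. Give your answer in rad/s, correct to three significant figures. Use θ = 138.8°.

ω = 10.7 rad/s
Crank pin A relative to C: A = (d + r cosθ, r sinθ); lever angle φ = atan2(r sinθ, d + r cosθ).
Differentiating tanφ: φ̇ = rω(d cosθ + r)/(d² + r² + 2dr cosθ).
d² + r² + 2dr cosθ = |CA|² = 0.0190726 m²;  d cosθ + r = -0.067517 m.
|ω_lever| = |0.0701·10.7·-0.067517| / 0.0190726 = 2.6552 rad/s.

2.66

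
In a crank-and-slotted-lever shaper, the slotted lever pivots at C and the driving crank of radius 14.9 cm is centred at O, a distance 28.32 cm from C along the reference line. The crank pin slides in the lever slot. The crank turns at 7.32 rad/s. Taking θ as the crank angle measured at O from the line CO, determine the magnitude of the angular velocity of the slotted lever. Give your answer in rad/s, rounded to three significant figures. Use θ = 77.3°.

1.90

ω = 7.32 rad/s
Crank pin A relative to C: A = (d + r cosθ, r sinθ); lever angle φ = atan2(r sinθ, d + r cosθ).
Differentiating tanφ: φ̇ = rω(d cosθ + r)/(d² + r² + 2dr cosθ).
d² + r² + 2dr cosθ = |CA|² = 0.120957 m²;  d cosθ + r = +0.21126 m.
|ω_lever| = |0.149·7.32·+0.21126| / 0.120957 = 1.905 rad/s.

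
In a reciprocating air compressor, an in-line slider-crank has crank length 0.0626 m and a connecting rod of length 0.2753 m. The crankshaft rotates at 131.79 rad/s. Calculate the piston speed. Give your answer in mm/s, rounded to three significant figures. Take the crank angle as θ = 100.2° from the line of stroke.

7780

ω = 131.8 rad/s
For an in-line slider-crank, x = r cosθ + √(L² − r² sin²θ), so v = −rω sinθ·[1 + r cosθ/√(L² − r² sin²θ)].
With r = 0.0626 m, L = 0.2753 m, θ = 100.2°: √(L² − r² sin²θ) = 0.26832 m.
v = −0.0626·131.8·0.98420·[1 + 0.0626·-0.17708/0.26832] = -7.7842 m/s.
|v| = 7.7842 m/s = 7784.2 mm/s.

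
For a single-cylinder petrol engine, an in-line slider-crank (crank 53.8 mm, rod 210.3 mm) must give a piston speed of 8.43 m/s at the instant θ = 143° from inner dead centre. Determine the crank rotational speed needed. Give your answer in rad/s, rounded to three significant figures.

For an in-line slider-crank, |v_piston| = rω|sinθ|·[1 + r cosθ/√(L² − r² sin²θ)].
With r = 0.0538 m, L = 0.2103 m, θ = 143°: the bracketed kinematic factor |dx/dθ| = 0.025683 m.
ω = v/|dx/dθ| = 8.43/0.025683 = 328.24 rad/s.

328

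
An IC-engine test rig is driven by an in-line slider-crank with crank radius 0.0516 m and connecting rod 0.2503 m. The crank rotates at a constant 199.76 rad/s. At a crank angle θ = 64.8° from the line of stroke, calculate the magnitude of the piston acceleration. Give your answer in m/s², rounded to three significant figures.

604

ω = 199.8 rad/s
x(θ) = r cosθ + √(L² − r² sin²θ); with ω constant, a = ω²·d²x/dθ².
d²x/dθ² = −r cosθ − r²(cos2θ)/√u − r⁴ sin²2θ/(4u^{3/2}),  u = L² − r² sin²θ = 0.0604702 m².
Substituting r = 0.0516 m, L = 0.2503 m, θ = 64.8°: d²x/dθ² = -0.015139 m.
a = ω²·d²x/dθ² = (199.8)²·(-0.015139) = -604.12 m/s²;  |a| = 604.12 m/s².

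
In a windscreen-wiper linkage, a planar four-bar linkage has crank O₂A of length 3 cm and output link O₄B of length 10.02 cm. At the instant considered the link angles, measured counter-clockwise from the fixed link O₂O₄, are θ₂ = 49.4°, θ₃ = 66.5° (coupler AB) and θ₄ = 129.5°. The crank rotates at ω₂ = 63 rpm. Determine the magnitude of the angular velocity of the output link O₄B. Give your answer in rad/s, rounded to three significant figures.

0.652

ω₂ = 6.597 rad/s (from 63 rpm).
Differentiating the loop-closure r₂e^{iθ₂}+r₃e^{iθ₃}=r₁+r₄e^{iθ₄} gives r₂ω₂e^{iθ₂}+r₃ω₃e^{iθ₃}=r₄ω₄e^{iθ₄}.
Eliminating the other unknown: ω₄ = r₂ω₂ sin(θ₂−θ₃) / [r₄ sin(θ₄−θ₃)].
Numerator sine = -0.29404; denominator sine = +0.89101.
Result = 0.03·6.597·(-0.29404) / (0.1002·(+0.89101)) = -0.65185 rad/s; magnitude 0.65185 rad/s.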